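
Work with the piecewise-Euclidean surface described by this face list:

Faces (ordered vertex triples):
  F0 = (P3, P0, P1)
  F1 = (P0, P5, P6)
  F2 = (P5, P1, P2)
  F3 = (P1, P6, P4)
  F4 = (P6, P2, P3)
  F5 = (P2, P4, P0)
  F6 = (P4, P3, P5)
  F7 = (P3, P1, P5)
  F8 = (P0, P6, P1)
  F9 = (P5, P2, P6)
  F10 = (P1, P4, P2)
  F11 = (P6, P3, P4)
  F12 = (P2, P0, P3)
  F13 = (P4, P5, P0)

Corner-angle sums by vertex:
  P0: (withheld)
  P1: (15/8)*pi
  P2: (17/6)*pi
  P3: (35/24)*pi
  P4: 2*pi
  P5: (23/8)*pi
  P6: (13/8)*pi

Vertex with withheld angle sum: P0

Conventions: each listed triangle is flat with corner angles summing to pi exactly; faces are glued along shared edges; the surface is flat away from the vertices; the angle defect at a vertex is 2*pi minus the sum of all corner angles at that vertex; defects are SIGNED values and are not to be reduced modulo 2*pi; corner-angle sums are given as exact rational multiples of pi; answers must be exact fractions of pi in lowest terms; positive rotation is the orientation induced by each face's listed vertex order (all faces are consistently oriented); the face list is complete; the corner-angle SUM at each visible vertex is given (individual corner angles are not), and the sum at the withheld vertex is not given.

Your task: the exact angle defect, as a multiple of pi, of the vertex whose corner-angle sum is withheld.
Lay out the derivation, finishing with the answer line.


V = 7, E = 21, F = 14; chi = V - E + F = 0
Gauss-Bonnet: total defect = 2*pi*chi = 0; visible defects sum to (-2/3)*pi

Answer: defect(P0) = (2/3)*pi


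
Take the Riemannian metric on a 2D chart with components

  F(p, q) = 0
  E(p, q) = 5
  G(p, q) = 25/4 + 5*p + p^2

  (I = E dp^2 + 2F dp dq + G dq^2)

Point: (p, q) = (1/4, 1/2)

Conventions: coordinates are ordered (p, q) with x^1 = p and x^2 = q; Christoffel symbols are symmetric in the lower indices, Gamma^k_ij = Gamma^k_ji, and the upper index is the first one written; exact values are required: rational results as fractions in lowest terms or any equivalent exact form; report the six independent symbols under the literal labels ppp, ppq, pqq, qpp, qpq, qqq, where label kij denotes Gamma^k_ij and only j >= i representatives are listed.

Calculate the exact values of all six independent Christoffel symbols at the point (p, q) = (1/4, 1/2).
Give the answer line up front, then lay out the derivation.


Answer: Gamma_ppp = 0, Gamma_ppq = 0, Gamma_pqq = -11/20, Gamma_qpp = 0, Gamma_qpq = 4/11, Gamma_qqq = 0

E = 5, F = 0, G = 121/16 at the point
E_p = 0, E_q = 0, F_p = 0, F_q = 0, G_p = 11/2, G_q = 0
EG - F^2 = 605/16;  g^inv = (16/605) * [[121/16, 0], [0, 5]]
first-kind symbols [ij,l] = (1/2)(d_i g_jl + d_j g_il - d_l g_ij): [pp,p] = E_p/2 = 0, [pp,q] = F_p - E_q/2 = 0, [pq,p] = E_q/2 = 0, [pq,q] = G_p/2 = 11/4, [qq,p] = F_q - G_p/2 = -11/4, [qq,q] = G_q/2 = 0
Gamma^p_ij = (G*[ij,p] - F*[ij,q])/(EG - F^2), Gamma^q_ij = (E*[ij,q] - F*[ij,p])/(EG - F^2)


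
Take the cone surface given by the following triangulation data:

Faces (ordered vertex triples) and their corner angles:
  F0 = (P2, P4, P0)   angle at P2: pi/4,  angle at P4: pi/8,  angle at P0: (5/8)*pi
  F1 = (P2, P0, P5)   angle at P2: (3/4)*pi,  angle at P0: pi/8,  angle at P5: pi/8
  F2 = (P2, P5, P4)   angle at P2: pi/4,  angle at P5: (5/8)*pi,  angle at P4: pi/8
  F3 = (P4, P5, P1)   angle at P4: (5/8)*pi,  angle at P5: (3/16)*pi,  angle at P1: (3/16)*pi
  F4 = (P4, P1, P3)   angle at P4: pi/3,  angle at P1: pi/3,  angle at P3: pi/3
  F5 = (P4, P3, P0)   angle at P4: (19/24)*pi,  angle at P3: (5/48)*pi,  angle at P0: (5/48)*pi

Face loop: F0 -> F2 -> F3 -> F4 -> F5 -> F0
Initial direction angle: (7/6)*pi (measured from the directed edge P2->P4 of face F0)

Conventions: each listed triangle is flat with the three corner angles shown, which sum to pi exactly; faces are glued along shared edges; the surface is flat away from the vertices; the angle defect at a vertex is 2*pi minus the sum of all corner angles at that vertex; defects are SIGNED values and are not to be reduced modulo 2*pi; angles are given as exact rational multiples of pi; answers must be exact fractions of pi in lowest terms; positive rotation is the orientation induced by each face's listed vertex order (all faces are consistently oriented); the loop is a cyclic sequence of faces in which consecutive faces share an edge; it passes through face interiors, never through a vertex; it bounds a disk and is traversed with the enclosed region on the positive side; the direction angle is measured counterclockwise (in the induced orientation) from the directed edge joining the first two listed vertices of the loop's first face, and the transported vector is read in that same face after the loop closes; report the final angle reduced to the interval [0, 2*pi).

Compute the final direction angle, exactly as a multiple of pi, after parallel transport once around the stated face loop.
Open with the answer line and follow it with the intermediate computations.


Answer: final direction angle = (7/6)*pi

enclosed vertex P4: corner angles sum to 2*pi, defect = 2*pi - 2*pi = 0
adding the enclosed defects to the starting angle (mod 2*pi, induced orientation) gives the holonomy
final angle = (7/6)*pi + 0 = (7/6)*pi (mod 2*pi)


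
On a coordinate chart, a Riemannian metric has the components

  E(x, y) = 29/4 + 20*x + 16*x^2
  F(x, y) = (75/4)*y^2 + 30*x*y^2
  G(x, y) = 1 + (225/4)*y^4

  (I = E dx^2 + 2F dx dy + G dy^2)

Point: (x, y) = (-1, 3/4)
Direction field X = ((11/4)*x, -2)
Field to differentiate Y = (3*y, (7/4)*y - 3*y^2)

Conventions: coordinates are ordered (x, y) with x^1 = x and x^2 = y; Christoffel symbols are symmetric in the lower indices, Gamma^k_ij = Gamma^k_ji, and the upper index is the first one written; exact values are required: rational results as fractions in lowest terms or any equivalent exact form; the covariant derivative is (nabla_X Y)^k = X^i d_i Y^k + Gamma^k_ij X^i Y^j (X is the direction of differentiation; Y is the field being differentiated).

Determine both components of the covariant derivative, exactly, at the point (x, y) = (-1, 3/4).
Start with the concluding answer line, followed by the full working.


Answer: (nabla_X Y)^x = -104262/21553, (nabla_X Y)^y = 96143/43106

E = 13/4, F = -405/64, G = 19249/1024 at the point
E_x = -12, E_y = 0, F_x = 135/8, F_y = -135/8, G_x = 0, G_y = 6075/64
EG - F^2 = 21553/1024;  g^inv = (1024/21553) * [[19249/1024, 405/64], [405/64, 13/4]]
first-kind symbols [ij,l] = (1/2)(d_i g_jl + d_j g_il - d_l g_ij): [xx,x] = E_x/2 = -6, [xx,y] = F_x - E_y/2 = 135/8, [xy,x] = E_y/2 = 0, [xy,y] = G_x/2 = 0, [yy,x] = F_y - G_x/2 = -135/8, [yy,y] = G_y/2 = 6075/128
Gamma^x_ij = (G*[ij,x] - F*[ij,y])/(EG - F^2), Gamma^y_ij = (E*[ij,y] - F*[ij,x])/(EG - F^2)
Gamma_xxx = -6144/21553, Gamma_xxy = 0, Gamma_xyy = -17280/21553, Gamma_yxx = 17280/21553, Gamma_yxy = 0, Gamma_yyy = 48600/21553
X = (-11/4, -2), Y = (9/4, -3/8) at the point


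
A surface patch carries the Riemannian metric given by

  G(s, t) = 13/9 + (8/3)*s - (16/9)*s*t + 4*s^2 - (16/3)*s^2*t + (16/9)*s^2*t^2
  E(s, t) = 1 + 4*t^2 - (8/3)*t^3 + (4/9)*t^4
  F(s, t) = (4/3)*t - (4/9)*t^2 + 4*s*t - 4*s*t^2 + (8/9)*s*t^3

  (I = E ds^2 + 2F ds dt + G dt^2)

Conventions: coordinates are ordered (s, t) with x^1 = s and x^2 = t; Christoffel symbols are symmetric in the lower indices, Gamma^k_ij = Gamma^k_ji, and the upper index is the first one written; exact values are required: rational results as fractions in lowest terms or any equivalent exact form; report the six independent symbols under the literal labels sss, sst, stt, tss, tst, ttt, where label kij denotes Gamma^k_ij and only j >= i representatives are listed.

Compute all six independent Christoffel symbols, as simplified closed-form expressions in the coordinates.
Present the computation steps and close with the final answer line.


E = 1 + 4*t^2 - (8/3)*t^3 + (4/9)*t^4; F = (4/3)*t - (4/9)*t^2 + 4*s*t - 4*s*t^2 + (8/9)*s*t^3; G = 13/9 + (8/3)*s - (16/9)*s*t + 4*s^2 - (16/3)*s^2*t + (16/9)*s^2*t^2
Gamma^k_ij = (1/2) g^{kl} (d_i g_jl + d_j g_il - d_l g_ij), with g^inv = (1/(EG-F^2)) [[G, -F], [-F, E]]
first partials: E_s = 0, E_t = 8*t - 8*t^2 + (16/9)*t^3, F_s = 4*t - 4*t^2 + (8/9)*t^3, F_t = 4/3 - (8/9)*t + 4*s - 8*s*t + (8/3)*s*t^2, G_s = 8/3 - (16/9)*t + 8*s - (32/3)*s*t + (32/9)*s*t^2, G_t = -(16/9)*s - (16/3)*s^2 + (32/9)*s^2*t
D = EG - F^2 = 13/9 + (8/3)*s + 4*t^2 - (16/9)*s*t + 4*s^2 - (8/3)*t^3 - (16/3)*s^2*t + (4/9)*t^4 + (16/9)*s^2*t^2
expanded: Gamma^s_ss = (G E_s - 2F F_s + F E_t)/(2D), Gamma^s_st = (G E_t - F G_s)/(2D), Gamma^s_tt = (2G F_t - G G_s - F G_t)/(2D), Gamma^t_ss = (2E F_s - E E_t - F E_s)/(2D), Gamma^t_st = (E G_s - F E_t)/(2D), Gamma^t_tt = (E G_t - 2F F_t + F G_s)/(2D); substitute and cancel common factors

Answer: Gamma_sss = 0, Gamma_sst = (8*t^3 - 36*t^2 + 36*t)/(16*s^2*t^2 - 48*s^2*t + 36*s^2 - 16*s*t + 24*s + 4*t^4 - 24*t^3 + 36*t^2 + 13), Gamma_stt = (8*s*t^2 - 24*s*t)/(16*s^2*t^2 - 48*s^2*t + 36*s^2 - 16*s*t + 24*s + 4*t^4 - 24*t^3 + 36*t^2 + 13), Gamma_tss = 0, Gamma_tst = (16*s*t^2 - 48*s*t + 36*s - 8*t + 12)/(16*s^2*t^2 - 48*s^2*t + 36*s^2 - 16*s*t + 24*s + 4*t^4 - 24*t^3 + 36*t^2 + 13), Gamma_ttt = (16*s^2*t - 24*s^2 - 8*s)/(16*s^2*t^2 - 48*s^2*t + 36*s^2 - 16*s*t + 24*s + 4*t^4 - 24*t^3 + 36*t^2 + 13)


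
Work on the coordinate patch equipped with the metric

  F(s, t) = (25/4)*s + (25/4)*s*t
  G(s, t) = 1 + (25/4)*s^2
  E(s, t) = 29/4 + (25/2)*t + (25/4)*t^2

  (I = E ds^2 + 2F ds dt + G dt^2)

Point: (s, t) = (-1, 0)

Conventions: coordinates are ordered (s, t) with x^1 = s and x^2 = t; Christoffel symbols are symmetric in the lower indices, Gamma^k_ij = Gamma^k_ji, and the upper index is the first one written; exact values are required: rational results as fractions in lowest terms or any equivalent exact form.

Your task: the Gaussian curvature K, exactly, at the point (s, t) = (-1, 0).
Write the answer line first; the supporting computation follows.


Answer: K = -25/729

E = 29/4, F = -25/4, G = 29/4, EG - F^2 = 27/2 at the point
E_s = 0, E_t = 25/2, F_s = 25/4, F_t = -25/4, G_s = -25/2, G_t = 0
E_tt = 25/2, F_st = 25/4, G_ss = 25/2
Apply the Brioschi formula K = (det M1 - det M2)/(EG - F^2)^2 over the derivative matrices of E, F, G.
M1 = [[-E_tt/2 + F_st - G_ss/2, E_s/2, F_s - E_t/2], [F_t - G_s/2, E, F], [G_t/2, F, G]] = [[-25/4, 0, 0], [0, 29/4, -25/4], [0, -25/4, 29/4]]; det M1 = -675/8
M2 = [[0, E_t/2, G_s/2], [E_t/2, E, F], [G_s/2, F, G]] = [[0, 25/4, -25/4], [25/4, 29/4, -25/4], [-25/4, -25/4, 29/4]]; det M2 = -625/8
det M1 - det M2 = -25/4; K = -25/4 / (27/2)^2 = -25/729


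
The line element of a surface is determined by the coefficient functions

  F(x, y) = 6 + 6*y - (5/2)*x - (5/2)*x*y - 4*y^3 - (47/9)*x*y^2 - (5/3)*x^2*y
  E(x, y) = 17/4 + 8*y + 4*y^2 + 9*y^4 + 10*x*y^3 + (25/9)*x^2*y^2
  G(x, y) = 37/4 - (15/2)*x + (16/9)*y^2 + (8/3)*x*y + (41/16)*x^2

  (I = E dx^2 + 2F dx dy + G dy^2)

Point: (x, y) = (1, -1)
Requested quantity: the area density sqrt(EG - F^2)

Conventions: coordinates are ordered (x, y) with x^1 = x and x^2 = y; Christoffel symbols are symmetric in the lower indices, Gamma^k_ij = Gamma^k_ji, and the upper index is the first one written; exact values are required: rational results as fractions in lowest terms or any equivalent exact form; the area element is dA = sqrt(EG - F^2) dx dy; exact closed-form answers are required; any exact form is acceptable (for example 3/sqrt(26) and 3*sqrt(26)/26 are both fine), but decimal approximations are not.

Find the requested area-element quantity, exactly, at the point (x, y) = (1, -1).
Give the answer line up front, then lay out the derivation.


Answer: sqrt(EG - F^2) = sqrt(3885)/24

E = 73/36, F = 4/9, G = 493/144; EG - F^2 = 1295/192


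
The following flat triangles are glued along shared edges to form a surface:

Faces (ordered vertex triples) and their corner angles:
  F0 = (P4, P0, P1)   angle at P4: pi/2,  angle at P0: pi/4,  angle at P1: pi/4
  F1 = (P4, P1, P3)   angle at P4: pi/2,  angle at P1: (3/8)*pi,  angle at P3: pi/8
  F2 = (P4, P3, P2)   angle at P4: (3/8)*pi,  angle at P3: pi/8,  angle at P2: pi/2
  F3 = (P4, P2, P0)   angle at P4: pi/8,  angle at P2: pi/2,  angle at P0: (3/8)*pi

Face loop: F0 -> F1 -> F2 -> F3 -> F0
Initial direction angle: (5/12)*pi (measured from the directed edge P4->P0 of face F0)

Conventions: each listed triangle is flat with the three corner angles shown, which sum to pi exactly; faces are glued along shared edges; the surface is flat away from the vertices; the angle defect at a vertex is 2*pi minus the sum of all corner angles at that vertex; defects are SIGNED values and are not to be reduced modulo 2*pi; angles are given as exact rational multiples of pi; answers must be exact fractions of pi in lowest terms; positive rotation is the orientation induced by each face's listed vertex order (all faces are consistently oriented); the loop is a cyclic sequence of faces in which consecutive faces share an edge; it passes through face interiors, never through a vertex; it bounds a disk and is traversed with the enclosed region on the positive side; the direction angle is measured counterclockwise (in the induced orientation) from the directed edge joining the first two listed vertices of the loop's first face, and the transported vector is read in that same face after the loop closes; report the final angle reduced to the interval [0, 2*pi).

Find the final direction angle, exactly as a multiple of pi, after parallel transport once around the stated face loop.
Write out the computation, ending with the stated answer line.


enclosed vertex P4: corner angles sum to (3/2)*pi, defect = 2*pi - (3/2)*pi = pi/2
holonomy = initial angle + sum of enclosed defects (mod 2*pi), positive in the induced orientation
final angle = (5/12)*pi + pi/2 = (11/12)*pi (mod 2*pi)

Answer: final direction angle = (11/12)*pi


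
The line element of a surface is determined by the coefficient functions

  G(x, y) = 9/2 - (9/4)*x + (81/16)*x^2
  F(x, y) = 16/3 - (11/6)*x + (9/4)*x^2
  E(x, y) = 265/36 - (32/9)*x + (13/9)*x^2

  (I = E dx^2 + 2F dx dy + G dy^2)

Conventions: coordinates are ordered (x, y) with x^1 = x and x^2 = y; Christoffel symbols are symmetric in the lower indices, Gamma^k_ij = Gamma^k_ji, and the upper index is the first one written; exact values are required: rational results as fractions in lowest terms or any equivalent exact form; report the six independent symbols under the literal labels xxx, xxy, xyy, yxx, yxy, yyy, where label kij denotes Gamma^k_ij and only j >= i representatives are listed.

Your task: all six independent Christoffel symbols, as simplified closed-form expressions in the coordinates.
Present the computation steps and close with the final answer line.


E = 265/36 - (32/9)*x + (13/9)*x^2; F = 16/3 - (11/6)*x + (9/4)*x^2; G = 9/2 - (9/4)*x + (81/16)*x^2
Gamma^k_ij = (1/2) g^{kl} (d_i g_jl + d_j g_il - d_l g_ij), with g^inv = (1/(EG-F^2)) [[G, -F], [-F, E]]
first partials: E_x = -32/9 + (26/9)*x, E_y = 0, F_x = -11/6 + (9/2)*x, F_y = 0, G_x = -9/4 + (81/8)*x, G_y = 0
D = EG - F^2 = 337/72 - (1873/144)*x + (14057/576)*x^2 - 13*x^3 + (9/4)*x^4
expanded: Gamma^x_xx = (G E_x - 2F F_x + F E_y)/(2D), Gamma^x_xy = (G E_y - F G_x)/(2D), Gamma^x_yy = (2G F_y - G G_x - F G_y)/(2D), Gamma^y_xx = (2E F_x - E E_y - F E_x)/(2D), Gamma^y_xy = (E G_x - F E_y)/(2D), Gamma^y_yy = (E G_y - 2F F_y + F G_x)/(2D); substitute and cancel common factors

Answer: Gamma_xxx = (-1620*x^3 + 72*x^2 - 9712*x + 1024)/(1296*x^4 - 7488*x^3 + 14057*x^2 - 7492*x + 2696), Gamma_xxy = (-6561*x^3 + 6804*x^2 - 16740*x + 3456)/(1296*x^4 - 7488*x^3 + 14057*x^2 - 7492*x + 2696), Gamma_xyy = (-59049*x^3 + 39366*x^2 - 58320*x + 11664)/(5184*x^4 - 29952*x^3 + 56228*x^2 - 29968*x + 10784), Gamma_yxx = (1872*x^3 - 6912*x^2 + 16520*x - 2312)/(1296*x^4 - 7488*x^3 + 14057*x^2 - 7492*x + 2696), Gamma_yxy = (4212*x^3 - 11304*x^2 + 23769*x - 4770)/(1296*x^4 - 7488*x^3 + 14057*x^2 - 7492*x + 2696), Gamma_yyy = (6561*x^3 - 6804*x^2 + 16740*x - 3456)/(1296*x^4 - 7488*x^3 + 14057*x^2 - 7492*x + 2696)


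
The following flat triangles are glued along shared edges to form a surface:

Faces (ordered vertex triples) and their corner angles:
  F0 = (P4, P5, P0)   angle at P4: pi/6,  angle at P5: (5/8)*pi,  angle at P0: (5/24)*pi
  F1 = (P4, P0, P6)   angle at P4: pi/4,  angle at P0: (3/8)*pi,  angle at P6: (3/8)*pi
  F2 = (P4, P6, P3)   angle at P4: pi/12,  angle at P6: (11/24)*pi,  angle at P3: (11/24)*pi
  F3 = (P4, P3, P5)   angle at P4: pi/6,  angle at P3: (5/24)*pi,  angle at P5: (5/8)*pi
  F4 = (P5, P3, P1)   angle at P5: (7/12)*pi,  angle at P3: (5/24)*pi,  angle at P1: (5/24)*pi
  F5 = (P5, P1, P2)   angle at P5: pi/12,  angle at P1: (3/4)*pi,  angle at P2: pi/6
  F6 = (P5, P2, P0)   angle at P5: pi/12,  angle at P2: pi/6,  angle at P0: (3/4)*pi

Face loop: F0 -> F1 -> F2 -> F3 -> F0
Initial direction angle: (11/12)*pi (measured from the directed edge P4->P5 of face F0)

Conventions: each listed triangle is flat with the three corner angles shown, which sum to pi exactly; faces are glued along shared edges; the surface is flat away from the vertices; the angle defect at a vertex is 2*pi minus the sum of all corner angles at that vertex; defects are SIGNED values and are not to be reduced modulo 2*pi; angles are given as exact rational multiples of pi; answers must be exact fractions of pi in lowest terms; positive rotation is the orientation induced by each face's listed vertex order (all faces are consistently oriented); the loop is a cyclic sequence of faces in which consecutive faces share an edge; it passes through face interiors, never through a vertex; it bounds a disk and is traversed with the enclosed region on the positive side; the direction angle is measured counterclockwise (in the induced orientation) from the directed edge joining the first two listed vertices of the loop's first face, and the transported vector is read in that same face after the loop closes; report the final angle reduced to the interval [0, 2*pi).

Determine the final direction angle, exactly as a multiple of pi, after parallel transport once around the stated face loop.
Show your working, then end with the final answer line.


enclosed vertex P4: corner angles sum to (2/3)*pi, defect = 2*pi - (2/3)*pi = (4/3)*pi
transport around the loop rotates by the sum of enclosed defects; add to the initial angle mod 2*pi
final angle = (11/12)*pi + (4/3)*pi = pi/4 (mod 2*pi)

Answer: final direction angle = pi/4


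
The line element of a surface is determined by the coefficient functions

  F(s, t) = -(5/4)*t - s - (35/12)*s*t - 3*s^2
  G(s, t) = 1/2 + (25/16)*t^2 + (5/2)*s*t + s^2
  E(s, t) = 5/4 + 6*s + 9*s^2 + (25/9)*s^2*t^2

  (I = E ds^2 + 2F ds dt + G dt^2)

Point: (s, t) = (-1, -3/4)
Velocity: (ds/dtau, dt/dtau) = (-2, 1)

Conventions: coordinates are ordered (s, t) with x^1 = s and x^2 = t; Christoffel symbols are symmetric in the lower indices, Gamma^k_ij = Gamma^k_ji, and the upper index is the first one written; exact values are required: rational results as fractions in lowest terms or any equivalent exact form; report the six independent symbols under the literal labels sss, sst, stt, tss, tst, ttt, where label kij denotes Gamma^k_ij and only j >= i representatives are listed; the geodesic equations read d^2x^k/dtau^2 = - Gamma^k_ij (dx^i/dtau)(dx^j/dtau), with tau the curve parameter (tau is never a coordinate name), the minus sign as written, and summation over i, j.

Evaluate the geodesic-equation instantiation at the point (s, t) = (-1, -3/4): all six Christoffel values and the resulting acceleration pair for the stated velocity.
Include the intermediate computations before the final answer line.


E = 93/16, F = -13/4, G = 1089/256 at the point
E_s = -121/8, E_t = -25/6, F_s = 115/16, F_t = 5/3, G_s = -31/8, G_t = -155/32
EG - F^2 = 58013/4096;  g^inv = (4096/58013) * [[1089/256, 13/4], [13/4, 93/16]]
first-kind symbols [ij,l] = (1/2)(d_i g_jl + d_j g_il - d_l g_ij): [ss,s] = E_s/2 = -121/16, [ss,t] = F_s - E_t/2 = 445/48, [st,s] = E_t/2 = -25/12, [st,t] = G_s/2 = -31/16, [tt,s] = F_t - G_s/2 = 173/48, [tt,t] = G_t/2 = -155/64
Gamma^s_ij = (G*[ij,s] - F*[ij,t])/(EG - F^2), Gamma^t_ij = (E*[ij,t] - F*[ij,s])/(EG - F^2)
Gamma_sss = -25067/174039, Gamma_sst = -62092/58013, Gamma_stt = 30559/58013, Gamma_tss = 120048/58013, Gamma_tst = -221584/174039, Gamma_ttt = -29044/174039
d^2s/dtau^2 = -(Gamma_sss*(-2)^2 + 2*Gamma_sst*(-2)*(1) + Gamma_stt*(1)^2) = -736513/174039
d^2t/dtau^2 = -(Gamma_tss*(-2)^2 + 2*Gamma_tst*(-2)*(1) + Gamma_ttt*(1)^2) = -765956/58013

Answer: Gamma_sss = -25067/174039, Gamma_sst = -62092/58013, Gamma_stt = 30559/58013, Gamma_tss = 120048/58013, Gamma_tst = -221584/174039, Gamma_ttt = -29044/174039; accelerations (d^2s/dtau^2, d^2t/dtau^2) = (-736513/174039, -765956/58013)


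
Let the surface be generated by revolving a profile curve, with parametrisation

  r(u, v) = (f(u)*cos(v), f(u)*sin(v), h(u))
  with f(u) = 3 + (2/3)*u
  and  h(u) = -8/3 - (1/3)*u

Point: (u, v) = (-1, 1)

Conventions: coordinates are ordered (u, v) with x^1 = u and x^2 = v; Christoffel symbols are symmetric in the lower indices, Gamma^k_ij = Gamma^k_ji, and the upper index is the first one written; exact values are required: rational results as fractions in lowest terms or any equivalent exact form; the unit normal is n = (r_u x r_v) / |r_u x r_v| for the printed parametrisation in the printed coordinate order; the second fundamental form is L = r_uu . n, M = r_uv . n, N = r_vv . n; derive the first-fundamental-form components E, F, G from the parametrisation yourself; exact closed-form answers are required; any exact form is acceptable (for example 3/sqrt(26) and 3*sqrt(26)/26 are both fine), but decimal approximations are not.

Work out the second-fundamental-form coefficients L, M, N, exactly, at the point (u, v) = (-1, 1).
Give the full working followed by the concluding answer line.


f = 7/3, f' = 2/3, f'' = 0, h' = -1/3, h'' = 0
E = 5/9, F = 0, G = 49/9; answer radicand W^2 = 5/9
unnormalised second-form numerators: l = 0, m = 0, n = -7/9; L = l/sqrt(5/9), and similarly M = m/sqrt(W^2), N = n/sqrt(W^2)

Answer: L = 0, M = 0, N = -7*sqrt(5)/15


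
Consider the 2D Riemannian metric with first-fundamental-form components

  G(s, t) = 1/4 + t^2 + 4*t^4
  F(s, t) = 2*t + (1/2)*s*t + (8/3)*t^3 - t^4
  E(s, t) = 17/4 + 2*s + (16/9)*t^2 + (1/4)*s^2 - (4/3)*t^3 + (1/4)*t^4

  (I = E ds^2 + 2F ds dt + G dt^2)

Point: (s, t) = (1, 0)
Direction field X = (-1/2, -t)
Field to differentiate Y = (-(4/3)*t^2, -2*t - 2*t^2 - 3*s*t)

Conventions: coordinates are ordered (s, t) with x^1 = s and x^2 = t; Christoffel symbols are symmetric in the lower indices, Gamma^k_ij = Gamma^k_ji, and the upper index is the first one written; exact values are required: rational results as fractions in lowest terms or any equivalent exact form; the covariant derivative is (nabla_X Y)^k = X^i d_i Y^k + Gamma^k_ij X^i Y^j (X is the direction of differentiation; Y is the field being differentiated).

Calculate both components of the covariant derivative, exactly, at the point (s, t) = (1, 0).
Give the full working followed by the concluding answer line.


E = 13/2, F = 0, G = 1/4 at the point
E_s = 5/2, E_t = 0, F_s = 0, F_t = 5/2, G_s = 0, G_t = 0
EG - F^2 = 13/8;  g^inv = (8/13) * [[1/4, 0], [0, 13/2]]
first-kind symbols [ij,l] = (1/2)(d_i g_jl + d_j g_il - d_l g_ij): [ss,s] = E_s/2 = 5/4, [ss,t] = F_s - E_t/2 = 0, [st,s] = E_t/2 = 0, [st,t] = G_s/2 = 0, [tt,s] = F_t - G_s/2 = 5/2, [tt,t] = G_t/2 = 0
Gamma^s_ij = (G*[ij,s] - F*[ij,t])/(EG - F^2), Gamma^t_ij = (E*[ij,t] - F*[ij,s])/(EG - F^2)
Gamma_sss = 5/26, Gamma_sst = 0, Gamma_stt = 5/13, Gamma_tss = 0, Gamma_tst = 0, Gamma_ttt = 0
X = (-1/2, 0), Y = (0, 0) at the point

Answer: (nabla_X Y)^s = 0, (nabla_X Y)^t = 0


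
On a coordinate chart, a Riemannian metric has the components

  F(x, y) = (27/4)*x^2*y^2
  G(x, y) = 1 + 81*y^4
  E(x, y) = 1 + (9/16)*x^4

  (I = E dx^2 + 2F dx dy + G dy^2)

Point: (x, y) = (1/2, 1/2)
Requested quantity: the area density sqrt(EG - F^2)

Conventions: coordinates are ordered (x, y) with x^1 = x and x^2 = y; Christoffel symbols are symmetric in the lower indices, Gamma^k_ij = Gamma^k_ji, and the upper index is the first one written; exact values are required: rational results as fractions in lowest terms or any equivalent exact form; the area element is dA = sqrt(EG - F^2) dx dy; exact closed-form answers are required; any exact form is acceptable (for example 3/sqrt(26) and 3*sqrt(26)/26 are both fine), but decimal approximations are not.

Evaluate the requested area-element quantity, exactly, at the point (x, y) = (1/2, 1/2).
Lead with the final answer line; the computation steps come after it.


Answer: sqrt(EG - F^2) = sqrt(1561)/16

E = 265/256, F = 27/64, G = 97/16; EG - F^2 = 1561/256


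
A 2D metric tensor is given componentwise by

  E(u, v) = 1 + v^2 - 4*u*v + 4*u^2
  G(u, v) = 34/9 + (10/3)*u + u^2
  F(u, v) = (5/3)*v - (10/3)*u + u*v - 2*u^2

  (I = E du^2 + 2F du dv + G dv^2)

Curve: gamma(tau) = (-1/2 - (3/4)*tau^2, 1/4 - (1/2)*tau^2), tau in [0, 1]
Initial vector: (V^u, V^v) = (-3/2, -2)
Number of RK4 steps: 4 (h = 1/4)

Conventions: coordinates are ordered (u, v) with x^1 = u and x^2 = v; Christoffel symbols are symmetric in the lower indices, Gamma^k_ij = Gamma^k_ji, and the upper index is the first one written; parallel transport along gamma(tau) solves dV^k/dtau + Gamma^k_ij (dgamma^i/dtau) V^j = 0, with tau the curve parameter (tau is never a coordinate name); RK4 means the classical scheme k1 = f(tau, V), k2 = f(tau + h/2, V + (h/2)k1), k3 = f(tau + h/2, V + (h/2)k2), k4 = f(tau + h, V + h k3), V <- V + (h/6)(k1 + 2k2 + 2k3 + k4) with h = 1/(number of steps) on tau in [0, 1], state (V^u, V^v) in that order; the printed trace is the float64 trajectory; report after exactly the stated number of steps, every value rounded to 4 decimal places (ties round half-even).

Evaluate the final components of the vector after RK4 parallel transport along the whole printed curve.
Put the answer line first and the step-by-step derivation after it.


Answer: V^u = -1.5000, V^v = -2.0000

gamma'(tau) = (-(3/2)*tau, -tau); f(tau, V)^k = -Gamma^k_ij(gamma(tau)) gamma'^i(tau) V^j; h = 1/4; intermediate values shown to 6 dp
curve data and Christoffel symbols at the stage parameters:
  tau = 0.000000: gamma = (-0.500000, 0.250000), gamma' = (0.000000, 0.000000); Gamma_uuu = -0.637168, Gamma_uuv = 0.318584, Gamma_uvv = 0.000000, Gamma_vuu = -0.594690, Gamma_vuv = 0.297345, Gamma_vvv = 0.000000
  tau = 0.125000: gamma = (-0.511719, 0.242188), gamma' = (-0.187500, -0.125000); Gamma_uuu = -0.643149, Gamma_uuv = 0.321575, Gamma_uvv = 0.000000, Gamma_vuu = -0.586907, Gamma_vuv = 0.293453, Gamma_vvv = 0.000000
  tau = 0.250000: gamma = (-0.546875, 0.218750), gamma' = (-0.375000, -0.250000); Gamma_uuu = -0.660113, Gamma_uuv = 0.330057, Gamma_uvv = 0.000000, Gamma_vuu = -0.563192, Gamma_vuv = 0.281596, Gamma_vvv = 0.000000
  tau = 0.375000: gamma = (-0.605469, 0.179688), gamma' = (-0.562500, -0.375000); Gamma_uuu = -0.685041, Gamma_uuv = 0.342520, Gamma_uvv = 0.000000, Gamma_vuu = -0.522760, Gamma_vuv = 0.261380, Gamma_vvv = 0.000000
  tau = 0.500000: gamma = (-0.687500, 0.125000), gamma' = (-0.750000, -0.500000); Gamma_uuu = -0.712798, Gamma_uuv = 0.356399, Gamma_uvv = 0.000000, Gamma_vuu = -0.465299, Gamma_vuv = 0.232649, Gamma_vvv = 0.000000
  tau = 0.625000: gamma = (-0.792969, 0.054688), gamma' = (-0.937500, -0.625000); Gamma_uuu = -0.736532, Gamma_uuv = 0.368266, Gamma_uvv = 0.000000, Gamma_vuu = -0.392233, Gamma_vuv = 0.196116, Gamma_vvv = 0.000000
  tau = 0.750000: gamma = (-0.921875, -0.031250), gamma' = (-1.125000, -0.750000); Gamma_uuu = -0.748987, Gamma_uuv = 0.374493, Gamma_uvv = 0.000000, Gamma_vuu = -0.307773, Gamma_vuv = 0.153887, Gamma_vvv = 0.000000
  tau = 0.875000: gamma = (-1.074219, -0.132812), gamma' = (-1.312500, -0.875000); Gamma_uuu = -0.744633, Gamma_uuv = 0.372317, Gamma_uvv = 0.000000, Gamma_vuu = -0.218868, Gamma_vuv = 0.109434, Gamma_vvv = 0.000000
  tau = 1.000000: gamma = (-1.250000, -0.250000), gamma' = (-1.500000, -1.000000); Gamma_uuu = -0.721604, Gamma_uuv = 0.360802, Gamma_uvv = 0.000000, Gamma_vuu = -0.133630, Gamma_vuv = 0.066815, Gamma_vvv = 0.000000
step 0: V^u = -1.5000, V^v = -2.0000
step 1: k1 = (0.000000, 0.000000), k2 = (0.000000, 0.000000), k3 = (0.000000, 0.000000), k4 = (0.000000, 0.000000); V <- V + (h/6)(k1 + 2k2 + 2k3 + k4): V^u = -1.5000, V^v = -2.0000
step 2: k1 = (0.000000, 0.000000), k2 = (0.000000, 0.000000), k3 = (0.000000, 0.000000), k4 = (0.000000, 0.000000); V <- V + (h/6)(k1 + 2k2 + 2k3 + k4): V^u = -1.5000, V^v = -2.0000
step 3: k1 = (0.000000, 0.000000), k2 = (0.000000, 0.000000), k3 = (0.000000, 0.000000), k4 = (0.000000, 0.000000); V <- V + (h/6)(k1 + 2k2 + 2k3 + k4): V^u = -1.5000, V^v = -2.0000
step 4: k1 = (0.000000, 0.000000), k2 = (0.000000, 0.000000), k3 = (0.000000, 0.000000), k4 = (0.000000, 0.000000); V <- V + (h/6)(k1 + 2k2 + 2k3 + k4): V^u = -1.5000, V^v = -2.0000


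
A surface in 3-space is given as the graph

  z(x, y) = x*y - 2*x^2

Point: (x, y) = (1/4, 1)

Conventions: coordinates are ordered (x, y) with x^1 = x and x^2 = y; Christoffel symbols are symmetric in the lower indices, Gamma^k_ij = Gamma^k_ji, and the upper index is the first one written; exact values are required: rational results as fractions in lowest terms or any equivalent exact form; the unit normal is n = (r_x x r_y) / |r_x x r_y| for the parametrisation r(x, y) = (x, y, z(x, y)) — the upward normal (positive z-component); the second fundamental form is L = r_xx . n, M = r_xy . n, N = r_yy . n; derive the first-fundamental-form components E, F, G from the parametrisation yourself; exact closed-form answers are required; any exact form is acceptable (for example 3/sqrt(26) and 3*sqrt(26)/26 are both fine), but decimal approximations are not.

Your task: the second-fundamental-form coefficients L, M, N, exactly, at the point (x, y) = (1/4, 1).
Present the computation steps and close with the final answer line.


z_x = 0, z_y = 1/4, z_xx = -4, z_xy = 1, z_yy = 0
E = 1, F = 0, G = 17/16; answer radicand W^2 = 17/16
unnormalised second-form numerators: l = -4, m = 1, n = 0; L = l/sqrt(17/16), and similarly M = m/sqrt(W^2), N = n/sqrt(W^2)

Answer: L = -16*sqrt(17)/17, M = 4*sqrt(17)/17, N = 0


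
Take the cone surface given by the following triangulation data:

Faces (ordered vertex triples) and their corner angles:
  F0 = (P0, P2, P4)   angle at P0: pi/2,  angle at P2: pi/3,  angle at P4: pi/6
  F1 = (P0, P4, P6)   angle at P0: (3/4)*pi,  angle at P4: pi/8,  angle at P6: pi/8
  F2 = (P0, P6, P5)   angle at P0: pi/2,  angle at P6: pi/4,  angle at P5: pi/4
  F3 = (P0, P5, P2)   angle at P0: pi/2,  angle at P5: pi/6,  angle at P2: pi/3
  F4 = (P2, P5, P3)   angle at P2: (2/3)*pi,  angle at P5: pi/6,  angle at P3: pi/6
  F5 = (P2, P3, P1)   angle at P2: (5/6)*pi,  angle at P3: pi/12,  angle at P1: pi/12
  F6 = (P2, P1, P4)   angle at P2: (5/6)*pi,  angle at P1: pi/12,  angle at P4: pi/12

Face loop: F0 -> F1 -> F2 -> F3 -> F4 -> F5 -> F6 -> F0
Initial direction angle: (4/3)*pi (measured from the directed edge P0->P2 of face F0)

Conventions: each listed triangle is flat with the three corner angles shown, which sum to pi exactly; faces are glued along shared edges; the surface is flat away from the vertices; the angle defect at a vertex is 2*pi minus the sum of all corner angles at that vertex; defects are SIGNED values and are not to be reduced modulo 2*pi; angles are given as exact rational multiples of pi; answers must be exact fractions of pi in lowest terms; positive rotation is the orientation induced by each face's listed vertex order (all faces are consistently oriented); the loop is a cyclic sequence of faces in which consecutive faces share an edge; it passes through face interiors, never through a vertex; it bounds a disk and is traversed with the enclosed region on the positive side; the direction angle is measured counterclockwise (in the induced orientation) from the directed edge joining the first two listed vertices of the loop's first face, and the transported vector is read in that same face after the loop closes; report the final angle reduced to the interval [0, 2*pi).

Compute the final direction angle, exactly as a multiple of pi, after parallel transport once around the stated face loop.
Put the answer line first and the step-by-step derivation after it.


Answer: final direction angle = pi/12

enclosed vertex P0: corner angles sum to (9/4)*pi, defect = 2*pi - (9/4)*pi = -pi/4
enclosed vertex P2: corner angles sum to 3*pi, defect = 2*pi - 3*pi = -pi
the rotation equals the total enclosed defect, so the final angle is initial + defects (mod 2*pi)
final angle = (4/3)*pi - (5/4)*pi = pi/12 (mod 2*pi)


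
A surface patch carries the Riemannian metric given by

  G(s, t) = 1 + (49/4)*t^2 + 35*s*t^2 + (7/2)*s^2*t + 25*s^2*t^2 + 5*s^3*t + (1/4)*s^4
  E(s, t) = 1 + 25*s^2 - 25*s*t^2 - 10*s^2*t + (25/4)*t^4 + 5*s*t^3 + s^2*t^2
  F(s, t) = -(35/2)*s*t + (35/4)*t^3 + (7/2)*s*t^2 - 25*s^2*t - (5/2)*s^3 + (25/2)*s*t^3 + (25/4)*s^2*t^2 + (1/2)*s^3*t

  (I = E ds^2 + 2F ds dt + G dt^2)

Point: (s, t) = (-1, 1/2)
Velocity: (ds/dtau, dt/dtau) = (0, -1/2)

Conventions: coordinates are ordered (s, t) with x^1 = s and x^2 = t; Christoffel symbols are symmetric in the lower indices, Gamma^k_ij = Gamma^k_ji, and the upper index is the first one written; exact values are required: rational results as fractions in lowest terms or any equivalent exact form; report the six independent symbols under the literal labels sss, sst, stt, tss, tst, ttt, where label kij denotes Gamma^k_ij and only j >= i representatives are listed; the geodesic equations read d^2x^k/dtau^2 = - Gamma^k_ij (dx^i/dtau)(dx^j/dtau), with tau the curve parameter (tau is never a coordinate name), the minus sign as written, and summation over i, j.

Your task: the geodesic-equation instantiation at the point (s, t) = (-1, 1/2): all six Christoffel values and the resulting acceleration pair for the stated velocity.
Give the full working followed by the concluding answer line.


E = 1745/64, F = -41/32, G = 17/16 at the point
E_s = -369/8, E_t = 123/8, F_s = 141/16, F_t = -129/16, G_s = -3/4, G_t = 3/4
EG - F^2 = 1749/64;  g^inv = (64/1749) * [[17/16, 41/32], [41/32, 1745/64]]
first-kind symbols [ij,l] = (1/2)(d_i g_jl + d_j g_il - d_l g_ij): [ss,s] = E_s/2 = -369/16, [ss,t] = F_s - E_t/2 = 9/8, [st,s] = E_t/2 = 123/16, [st,t] = G_s/2 = -3/8, [tt,s] = F_t - G_s/2 = -123/16, [tt,t] = G_t/2 = 3/8
Gamma^s_ij = (G*[ij,s] - F*[ij,t])/(EG - F^2), Gamma^t_ij = (E*[ij,t] - F*[ij,s])/(EG - F^2)
Gamma_sss = -492/583, Gamma_sst = 164/583, Gamma_stt = -164/583, Gamma_tss = 24/583, Gamma_tst = -8/583, Gamma_ttt = 8/583
d^2s/dtau^2 = -(Gamma_sss*(0)^2 + 2*Gamma_sst*(0)*(-1/2) + Gamma_stt*(-1/2)^2) = 41/583
d^2t/dtau^2 = -(Gamma_tss*(0)^2 + 2*Gamma_tst*(0)*(-1/2) + Gamma_ttt*(-1/2)^2) = -2/583

Answer: Gamma_sss = -492/583, Gamma_sst = 164/583, Gamma_stt = -164/583, Gamma_tss = 24/583, Gamma_tst = -8/583, Gamma_ttt = 8/583; accelerations (d^2s/dtau^2, d^2t/dtau^2) = (41/583, -2/583)


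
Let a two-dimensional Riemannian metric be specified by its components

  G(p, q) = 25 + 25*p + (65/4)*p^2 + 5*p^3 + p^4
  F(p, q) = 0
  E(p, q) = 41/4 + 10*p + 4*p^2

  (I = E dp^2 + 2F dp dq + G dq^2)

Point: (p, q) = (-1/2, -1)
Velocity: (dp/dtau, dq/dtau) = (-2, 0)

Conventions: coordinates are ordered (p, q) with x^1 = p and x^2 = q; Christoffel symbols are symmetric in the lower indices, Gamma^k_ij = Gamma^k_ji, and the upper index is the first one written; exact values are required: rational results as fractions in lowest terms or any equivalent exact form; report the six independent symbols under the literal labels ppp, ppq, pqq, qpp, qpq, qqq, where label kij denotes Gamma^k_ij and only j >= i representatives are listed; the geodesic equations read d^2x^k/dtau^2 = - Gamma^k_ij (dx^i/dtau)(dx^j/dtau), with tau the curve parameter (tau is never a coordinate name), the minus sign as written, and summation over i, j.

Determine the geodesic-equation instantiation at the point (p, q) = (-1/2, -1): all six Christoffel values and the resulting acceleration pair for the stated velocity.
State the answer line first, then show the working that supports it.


Answer: Gamma_ppp = 12/25, Gamma_ppq = 0, Gamma_pqq = -24/25, Gamma_qpp = 0, Gamma_qpq = 3/8, Gamma_qqq = 0; accelerations (d^2p/dtau^2, d^2q/dtau^2) = (-48/25, 0)

E = 25/4, F = 0, G = 16 at the point
E_p = 6, E_q = 0, F_p = 0, F_q = 0, G_p = 12, G_q = 0
EG - F^2 = 100;  g^inv = (1/100) * [[16, 0], [0, 25/4]]
first-kind symbols [ij,l] = (1/2)(d_i g_jl + d_j g_il - d_l g_ij): [pp,p] = E_p/2 = 3, [pp,q] = F_p - E_q/2 = 0, [pq,p] = E_q/2 = 0, [pq,q] = G_p/2 = 6, [qq,p] = F_q - G_p/2 = -6, [qq,q] = G_q/2 = 0
Gamma^p_ij = (G*[ij,p] - F*[ij,q])/(EG - F^2), Gamma^q_ij = (E*[ij,q] - F*[ij,p])/(EG - F^2)
Gamma_ppp = 12/25, Gamma_ppq = 0, Gamma_pqq = -24/25, Gamma_qpp = 0, Gamma_qpq = 3/8, Gamma_qqq = 0
d^2p/dtau^2 = -(Gamma_ppp*(-2)^2 + 2*Gamma_ppq*(-2)*(0) + Gamma_pqq*(0)^2) = -48/25
d^2q/dtau^2 = -(Gamma_qpp*(-2)^2 + 2*Gamma_qpq*(-2)*(0) + Gamma_qqq*(0)^2) = 0


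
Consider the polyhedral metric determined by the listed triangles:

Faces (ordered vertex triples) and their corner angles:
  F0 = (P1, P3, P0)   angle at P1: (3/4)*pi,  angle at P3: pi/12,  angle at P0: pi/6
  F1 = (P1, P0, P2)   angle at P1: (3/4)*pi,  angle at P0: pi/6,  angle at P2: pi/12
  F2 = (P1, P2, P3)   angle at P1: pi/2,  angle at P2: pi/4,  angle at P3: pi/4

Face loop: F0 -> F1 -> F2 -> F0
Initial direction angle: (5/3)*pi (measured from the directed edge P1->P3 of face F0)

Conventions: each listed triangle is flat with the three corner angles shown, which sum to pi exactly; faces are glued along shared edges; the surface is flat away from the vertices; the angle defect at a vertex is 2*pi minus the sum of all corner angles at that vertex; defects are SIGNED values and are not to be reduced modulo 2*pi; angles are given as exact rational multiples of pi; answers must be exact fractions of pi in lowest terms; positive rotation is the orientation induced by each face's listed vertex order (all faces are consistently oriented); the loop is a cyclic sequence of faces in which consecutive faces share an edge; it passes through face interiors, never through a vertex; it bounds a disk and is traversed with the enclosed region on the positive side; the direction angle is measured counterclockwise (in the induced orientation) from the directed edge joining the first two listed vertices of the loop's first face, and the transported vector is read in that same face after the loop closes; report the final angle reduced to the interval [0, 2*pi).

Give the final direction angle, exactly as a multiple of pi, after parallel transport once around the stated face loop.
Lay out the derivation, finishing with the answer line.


enclosed vertex P1: corner angles sum to 2*pi, defect = 2*pi - 2*pi = 0
holonomy = initial angle + sum of enclosed defects (mod 2*pi), positive in the induced orientation
final angle = (5/3)*pi + 0 = (5/3)*pi (mod 2*pi)

Answer: final direction angle = (5/3)*pi


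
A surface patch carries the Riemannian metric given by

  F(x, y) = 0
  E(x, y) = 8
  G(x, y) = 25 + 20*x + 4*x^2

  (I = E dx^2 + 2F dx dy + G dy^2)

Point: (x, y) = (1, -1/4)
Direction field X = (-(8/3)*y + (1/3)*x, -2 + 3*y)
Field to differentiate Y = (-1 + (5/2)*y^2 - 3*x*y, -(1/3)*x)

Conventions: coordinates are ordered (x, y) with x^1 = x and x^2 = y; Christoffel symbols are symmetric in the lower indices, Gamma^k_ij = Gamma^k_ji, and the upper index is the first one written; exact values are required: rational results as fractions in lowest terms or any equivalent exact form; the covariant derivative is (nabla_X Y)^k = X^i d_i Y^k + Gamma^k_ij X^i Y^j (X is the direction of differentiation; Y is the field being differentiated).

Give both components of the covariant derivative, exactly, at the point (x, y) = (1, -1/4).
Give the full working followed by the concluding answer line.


E = 8, F = 0, G = 49 at the point
E_x = 0, E_y = 0, F_x = 0, F_y = 0, G_x = 28, G_y = 0
EG - F^2 = 392;  g^inv = (1/392) * [[49, 0], [0, 8]]
first-kind symbols [ij,l] = (1/2)(d_i g_jl + d_j g_il - d_l g_ij): [xx,x] = E_x/2 = 0, [xx,y] = F_x - E_y/2 = 0, [xy,x] = E_y/2 = 0, [xy,y] = G_x/2 = 14, [yy,x] = F_y - G_x/2 = -14, [yy,y] = G_y/2 = 0
Gamma^x_ij = (G*[ij,x] - F*[ij,y])/(EG - F^2), Gamma^y_ij = (E*[ij,y] - F*[ij,x])/(EG - F^2)
Gamma_xxx = 0, Gamma_xxy = 0, Gamma_xyy = -7/4, Gamma_yxx = 0, Gamma_yxy = 2/7, Gamma_yyy = 0
X = (1, -11/4), Y = (-3/32, -1/3) at the point

Answer: (nabla_X Y)^x = 65/6, (nabla_X Y)^y = -159/448
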